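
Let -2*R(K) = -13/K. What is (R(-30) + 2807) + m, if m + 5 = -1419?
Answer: 82967/60 ≈ 1382.8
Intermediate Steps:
m = -1424 (m = -5 - 1419 = -1424)
R(K) = 13/(2*K) (R(K) = -(-13)/(2*K) = 13/(2*K))
(R(-30) + 2807) + m = ((13/2)/(-30) + 2807) - 1424 = ((13/2)*(-1/30) + 2807) - 1424 = (-13/60 + 2807) - 1424 = 168407/60 - 1424 = 82967/60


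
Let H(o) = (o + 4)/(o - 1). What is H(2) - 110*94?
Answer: -10334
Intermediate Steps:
H(o) = (4 + o)/(-1 + o)
H(2) - 110*94 = (4 + 2)/(-1 + 2) - 110*94 = 6/1 - 10340 = 1*6 - 10340 = 6 - 10340 = -10334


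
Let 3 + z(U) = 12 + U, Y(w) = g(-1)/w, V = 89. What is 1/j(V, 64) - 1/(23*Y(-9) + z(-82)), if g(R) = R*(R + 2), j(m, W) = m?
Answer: 1435/56426 ≈ 0.025432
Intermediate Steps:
g(R) = R*(2 + R)
Y(w) = -1/w (Y(w) = (-(2 - 1))/w = (-1*1)/w = -1/w)
z(U) = 9 + U (z(U) = -3 + (12 + U) = 9 + U)
1/j(V, 64) - 1/(23*Y(-9) + z(-82)) = 1/89 - 1/(23*(-1/(-9)) + (9 - 82)) = 1/89 - 1/(23*(-1*(-⅑)) - 73) = 1/89 - 1/(23*(⅑) - 73) = 1/89 - 1/(23/9 - 73) = 1/89 - 1/(-634/9) = 1/89 - 1*(-9/634) = 1/89 + 9/634 = 1435/56426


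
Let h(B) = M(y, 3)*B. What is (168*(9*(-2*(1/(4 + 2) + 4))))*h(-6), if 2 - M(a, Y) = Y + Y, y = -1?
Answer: -302400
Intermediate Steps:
M(a, Y) = 2 - 2*Y (M(a, Y) = 2 - (Y + Y) = 2 - 2*Y)
h(B) = -4*B (h(B) = (2 - 2*3)*B = (2 - 6)*B = -4*B)
(168*(9*(-2*(1/(4 + 2) + 4))))*h(-6) = (168*(9*(-2*(1/(4 + 2) + 4))))*(-4*(-6)) = (168*(9*(-2*(1/6 + 4))))*24 = (168*(9*(-2*(⅙ + 4))))*24 = (168*(9*(-2*25/6)))*24 = (168*(9*(-25/3)))*24 = (168*(-75))*24 = -12600*24 = -302400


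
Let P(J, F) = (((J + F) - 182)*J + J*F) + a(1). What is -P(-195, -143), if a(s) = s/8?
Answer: -1034281/8 ≈ -1.2929e+5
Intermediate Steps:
a(s) = s/8 (a(s) = s*(⅛) = s/8)
P(J, F) = ⅛ + F*J + J*(-182 + F + J) (P(J, F) = (((J + F) - 182)*J + J*F) + (⅛)*1 = (((F + J) - 182)*J + F*J) + ⅛ = ((-182 + F + J)*J + F*J) + ⅛ = (J*(-182 + F + J) + F*J) + ⅛ = (F*J + J*(-182 + F + J)) + ⅛ = ⅛ + F*J + J*(-182 + F + J))
-P(-195, -143) = -(⅛ + (-195)² - 182*(-195) + 2*(-143)*(-195)) = -(⅛ + 38025 + 35490 + 55770) = -1*1034281/8 = -1034281/8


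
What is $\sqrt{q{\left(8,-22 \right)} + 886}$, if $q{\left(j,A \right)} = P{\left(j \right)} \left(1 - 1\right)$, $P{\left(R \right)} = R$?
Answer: $\sqrt{886} \approx 29.766$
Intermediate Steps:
$q{\left(j,A \right)} = 0$ ($q{\left(j,A \right)} = j \left(1 - 1\right) = j 0 = 0$)
$\sqrt{q{\left(8,-22 \right)} + 886} = \sqrt{0 + 886} = \sqrt{886}$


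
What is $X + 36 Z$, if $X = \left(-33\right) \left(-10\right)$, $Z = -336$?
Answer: $-11766$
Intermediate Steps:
$X = 330$
$X + 36 Z = 330 + 36 \left(-336\right) = 330 - 12096 = -11766$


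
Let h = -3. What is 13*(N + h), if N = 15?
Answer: 156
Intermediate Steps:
13*(N + h) = 13*(15 - 3) = 13*12 = 156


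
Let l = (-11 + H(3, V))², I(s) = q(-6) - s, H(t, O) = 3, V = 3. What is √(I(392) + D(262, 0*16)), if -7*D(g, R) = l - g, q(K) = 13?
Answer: I*√17185/7 ≈ 18.727*I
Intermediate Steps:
I(s) = 13 - s
l = 64 (l = (-11 + 3)² = (-8)² = 64)
D(g, R) = -64/7 + g/7 (D(g, R) = -(64 - g)/7 = -64/7 + g/7)
√(I(392) + D(262, 0*16)) = √((13 - 1*392) + (-64/7 + (⅐)*262)) = √((13 - 392) + (-64/7 + 262/7)) = √(-379 + 198/7) = √(-2455/7) = I*√17185/7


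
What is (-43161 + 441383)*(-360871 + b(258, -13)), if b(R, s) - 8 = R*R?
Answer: -117196336378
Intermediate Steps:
b(R, s) = 8 + R² (b(R, s) = 8 + R*R = 8 + R²)
(-43161 + 441383)*(-360871 + b(258, -13)) = (-43161 + 441383)*(-360871 + (8 + 258²)) = 398222*(-360871 + (8 + 66564)) = 398222*(-360871 + 66572) = 398222*(-294299) = -117196336378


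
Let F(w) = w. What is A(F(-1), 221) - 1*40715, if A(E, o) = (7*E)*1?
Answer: -40722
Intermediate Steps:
A(E, o) = 7*E
A(F(-1), 221) - 1*40715 = 7*(-1) - 1*40715 = -7 - 40715 = -40722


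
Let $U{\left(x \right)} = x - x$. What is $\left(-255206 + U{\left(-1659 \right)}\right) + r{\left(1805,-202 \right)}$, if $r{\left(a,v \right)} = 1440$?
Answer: $-253766$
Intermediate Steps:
$U{\left(x \right)} = 0$
$\left(-255206 + U{\left(-1659 \right)}\right) + r{\left(1805,-202 \right)} = \left(-255206 + 0\right) + 1440 = -255206 + 1440 = -253766$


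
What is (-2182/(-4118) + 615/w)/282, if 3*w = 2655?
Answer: 24798/5709607 ≈ 0.0043432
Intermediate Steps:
w = 885 (w = (⅓)*2655 = 885)
(-2182/(-4118) + 615/w)/282 = (-2182/(-4118) + 615/885)/282 = (-2182*(-1/4118) + 615*(1/885))*(1/282) = (1091/2059 + 41/59)*(1/282) = (148788/121481)*(1/282) = 24798/5709607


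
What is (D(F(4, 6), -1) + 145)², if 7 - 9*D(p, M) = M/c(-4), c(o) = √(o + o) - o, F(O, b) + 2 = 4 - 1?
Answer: (-13781249*I + 27546752*√2)/(648*(-I + 2*√2)) ≈ 21257.0 - 3.8183*I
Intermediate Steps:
F(O, b) = 1 (F(O, b) = -2 + (4 - 1) = -2 + 3 = 1)
c(o) = -o + √2*√o (c(o) = √(2*o) - o = √2*√o - o = -o + √2*√o)
D(p, M) = 7/9 - M/(9*(4 + 2*I*√2)) (D(p, M) = 7/9 - M/(9*(-1*(-4) + √2*√(-4))) = 7/9 - M/(9*(4 + √2*(2*I))) = 7/9 - M/(9*(4 + 2*I*√2)))
(D(F(4, 6), -1) + 145)² = ((7/9 - 1/54*(-1) + (1/108)*I*(-1)*√2) + 145)² = ((7/9 + 1/54 - I*√2/108) + 145)² = ((43/54 - I*√2/108) + 145)² = (7873/54 - I*√2/108)²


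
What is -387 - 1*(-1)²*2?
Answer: -389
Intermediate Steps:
-387 - 1*(-1)²*2 = -387 - 1*1*2 = -387 - 1*2 = -387 - 2 = -389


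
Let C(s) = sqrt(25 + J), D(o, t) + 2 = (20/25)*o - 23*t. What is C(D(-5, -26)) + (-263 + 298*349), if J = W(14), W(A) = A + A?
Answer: 103739 + sqrt(53) ≈ 1.0375e+5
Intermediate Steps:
D(o, t) = -2 - 23*t + 4*o/5 (D(o, t) = -2 + ((20/25)*o - 23*t) = -2 + ((20*(1/25))*o - 23*t) = -2 + (4*o/5 - 23*t) = -2 + (-23*t + 4*o/5) = -2 - 23*t + 4*o/5)
W(A) = 2*A
J = 28 (J = 2*14 = 28)
C(s) = sqrt(53) (C(s) = sqrt(25 + 28) = sqrt(53))
C(D(-5, -26)) + (-263 + 298*349) = sqrt(53) + (-263 + 298*349) = sqrt(53) + (-263 + 104002) = sqrt(53) + 103739 = 103739 + sqrt(53)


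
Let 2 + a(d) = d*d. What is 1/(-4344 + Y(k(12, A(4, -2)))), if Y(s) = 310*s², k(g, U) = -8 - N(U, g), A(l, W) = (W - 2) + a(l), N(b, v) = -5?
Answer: -1/1554 ≈ -0.00064350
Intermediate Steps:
a(d) = -2 + d² (a(d) = -2 + d*d = -2 + d²)
A(l, W) = -4 + W + l² (A(l, W) = (W - 2) + (-2 + l²) = (-2 + W) + (-2 + l²) = -4 + W + l²)
k(g, U) = -3 (k(g, U) = -8 - 1*(-5) = -8 + 5 = -3)
1/(-4344 + Y(k(12, A(4, -2)))) = 1/(-4344 + 310*(-3)²) = 1/(-4344 + 310*9) = 1/(-4344 + 2790) = 1/(-1554) = -1/1554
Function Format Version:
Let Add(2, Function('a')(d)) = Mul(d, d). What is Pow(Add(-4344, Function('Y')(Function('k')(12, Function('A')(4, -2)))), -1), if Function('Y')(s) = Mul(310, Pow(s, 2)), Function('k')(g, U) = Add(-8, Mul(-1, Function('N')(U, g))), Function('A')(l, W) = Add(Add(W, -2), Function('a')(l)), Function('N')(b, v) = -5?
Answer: Rational(-1, 1554) ≈ -0.00064350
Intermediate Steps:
Function('a')(d) = Add(-2, Pow(d, 2)) (Function('a')(d) = Add(-2, Mul(d, d)) = Add(-2, Pow(d, 2)))
Function('A')(l, W) = Add(-4, W, Pow(l, 2)) (Function('A')(l, W) = Add(Add(W, -2), Add(-2, Pow(l, 2))) = Add(Add(-2, W), Add(-2, Pow(l, 2))) = Add(-4, W, Pow(l, 2)))
Function('k')(g, U) = -3 (Function('k')(g, U) = Add(-8, Mul(-1, -5)) = Add(-8, 5) = -3)
Pow(Add(-4344, Function('Y')(Function('k')(12, Function('A')(4, -2)))), -1) = Pow(Add(-4344, Mul(310, Pow(-3, 2))), -1) = Pow(Add(-4344, Mul(310, 9)), -1) = Pow(Add(-4344, 2790), -1) = Pow(-1554, -1) = Rational(-1, 1554)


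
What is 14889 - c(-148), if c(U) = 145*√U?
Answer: 14889 - 290*I*√37 ≈ 14889.0 - 1764.0*I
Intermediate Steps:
14889 - c(-148) = 14889 - 145*√(-148) = 14889 - 145*2*I*√37 = 14889 - 290*I*√37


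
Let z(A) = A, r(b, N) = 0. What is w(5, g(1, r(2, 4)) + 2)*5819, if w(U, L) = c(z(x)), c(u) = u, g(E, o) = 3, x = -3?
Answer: -17457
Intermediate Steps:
w(U, L) = -3
w(5, g(1, r(2, 4)) + 2)*5819 = -3*5819 = -17457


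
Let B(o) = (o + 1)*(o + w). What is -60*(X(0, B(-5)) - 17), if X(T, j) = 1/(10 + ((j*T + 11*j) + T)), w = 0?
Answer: 23454/23 ≈ 1019.7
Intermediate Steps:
B(o) = o*(1 + o) (B(o) = (o + 1)*(o + 0) = (1 + o)*o = o*(1 + o))
X(T, j) = 1/(10 + T + 11*j + T*j) (X(T, j) = 1/(10 + ((T*j + 11*j) + T)) = 1/(10 + ((11*j + T*j) + T)) = 1/(10 + (T + 11*j + T*j)) = 1/(10 + T + 11*j + T*j))
-60*(X(0, B(-5)) - 17) = -60*(1/(10 + 0 + 11*(-5*(1 - 5)) + 0*(-5*(1 - 5))) - 17) = -60*(1/(10 + 0 + 11*(-5*(-4)) + 0*(-5*(-4))) - 17) = -60*(1/(10 + 0 + 11*20 + 0*20) - 17) = -60*(1/(10 + 0 + 220 + 0) - 17) = -60*(1/230 - 17) = -60*(-3909/230) = 23454/23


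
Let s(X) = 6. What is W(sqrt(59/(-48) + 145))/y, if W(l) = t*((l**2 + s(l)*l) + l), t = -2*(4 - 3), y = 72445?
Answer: -6901/1738680 - 7*sqrt(20703)/434670 ≈ -0.0062863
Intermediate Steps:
t = -2 (t = -2*1 = -2)
W(l) = -14*l - 2*l**2 (W(l) = -2*((l**2 + 6*l) + l) = -2*(l**2 + 7*l) = -14*l - 2*l**2)
W(sqrt(59/(-48) + 145))/y = -2*sqrt(59/(-48) + 145)*(7 + sqrt(59/(-48) + 145))/72445 = -2*sqrt(59*(-1/48) + 145)*(7 + sqrt(59*(-1/48) + 145))*(1/72445) = -2*sqrt(-59/48 + 145)*(7 + sqrt(-59/48 + 145))*(1/72445) = -2*sqrt(6901/48)*(7 + sqrt(6901/48))*(1/72445) = -2*sqrt(20703)/12*(7 + sqrt(20703)/12)*(1/72445) = -sqrt(20703)*(7 + sqrt(20703)/12)/6*(1/72445) = -sqrt(20703)*(7 + sqrt(20703)/12)/434670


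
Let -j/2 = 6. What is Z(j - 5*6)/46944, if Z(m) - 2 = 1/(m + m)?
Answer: 167/3943296 ≈ 4.2350e-5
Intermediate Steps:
j = -12 (j = -2*6 = -12)
Z(m) = 2 + 1/(2*m) (Z(m) = 2 + 1/(m + m) = 2 + 1/(2*m))
Z(j - 5*6)/46944 = (2 + 1/(2*(-12 - 5*6)))/46944 = (2 + 1/(2*(-12 - 30)))*(1/46944) = (2 + (½)/(-42))*(1/46944) = (2 + (½)*(-1/42))*(1/46944) = (2 - 1/84)*(1/46944) = (167/84)*(1/46944) = 167/3943296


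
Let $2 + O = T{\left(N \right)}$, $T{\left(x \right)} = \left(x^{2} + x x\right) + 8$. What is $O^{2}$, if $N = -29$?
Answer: $2849344$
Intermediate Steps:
$T{\left(x \right)} = 8 + 2 x^{2}$ ($T{\left(x \right)} = \left(x^{2} + x^{2}\right) + 8 = 2 x^{2} + 8 = 8 + 2 x^{2}$)
$O = 1688$ ($O = -2 + \left(8 + 2 \left(-29\right)^{2}\right) = -2 + \left(8 + 2 \cdot 841\right) = -2 + \left(8 + 1682\right) = -2 + 1690 = 1688$)
$O^{2} = 1688^{2} = 2849344$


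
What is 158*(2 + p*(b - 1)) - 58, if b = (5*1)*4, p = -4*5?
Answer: -59782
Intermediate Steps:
p = -20
b = 20 (b = 5*4 = 20)
158*(2 + p*(b - 1)) - 58 = 158*(2 - 20*(20 - 1)) - 58 = 158*(2 - 20*19) - 58 = 158*(2 - 380) - 58 = 158*(-378) - 58 = -59724 - 58 = -59782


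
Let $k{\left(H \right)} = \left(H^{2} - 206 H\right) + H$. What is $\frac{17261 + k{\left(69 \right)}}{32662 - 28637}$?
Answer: $\frac{7877}{4025} \approx 1.957$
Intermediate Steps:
$k{\left(H \right)} = H^{2} - 205 H$
$\frac{17261 + k{\left(69 \right)}}{32662 - 28637} = \frac{17261 + 69 \left(-205 + 69\right)}{32662 - 28637} = \frac{17261 + 69 \left(-136\right)}{4025} = \left(17261 - 9384\right) \frac{1}{4025} = 7877 \cdot \frac{1}{4025} = \frac{7877}{4025}$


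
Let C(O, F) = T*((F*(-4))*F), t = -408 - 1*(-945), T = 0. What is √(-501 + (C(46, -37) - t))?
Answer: I*√1038 ≈ 32.218*I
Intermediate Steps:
t = 537 (t = -408 + 945 = 537)
C(O, F) = 0 (C(O, F) = 0*((F*(-4))*F) = 0*((-4*F)*F) = 0*(-4*F²) = 0)
√(-501 + (C(46, -37) - t)) = √(-501 + (0 - 1*537)) = √(-501 + (0 - 537)) = √(-501 - 537) = √(-1038) = I*√1038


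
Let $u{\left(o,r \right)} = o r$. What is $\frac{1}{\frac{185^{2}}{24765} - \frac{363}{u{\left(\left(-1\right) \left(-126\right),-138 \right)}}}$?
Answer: $\frac{9569196}{13424311} \approx 0.71283$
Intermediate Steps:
$\frac{1}{\frac{185^{2}}{24765} - \frac{363}{u{\left(\left(-1\right) \left(-126\right),-138 \right)}}} = \frac{1}{\frac{185^{2}}{24765} - \frac{363}{\left(-1\right) \left(-126\right) \left(-138\right)}} = \frac{1}{34225 \cdot \frac{1}{24765} - \frac{363}{126 \left(-138\right)}} = \frac{1}{\frac{6845}{4953} - \frac{363}{-17388}} = \frac{1}{\frac{6845}{4953} - - \frac{121}{5796}} = \frac{1}{\frac{6845}{4953} + \frac{121}{5796}} = \frac{1}{\frac{13424311}{9569196}} = \frac{9569196}{13424311}$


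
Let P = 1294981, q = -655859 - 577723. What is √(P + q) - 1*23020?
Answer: -23020 + √61399 ≈ -22772.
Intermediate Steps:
q = -1233582
√(P + q) - 1*23020 = √(1294981 - 1233582) - 1*23020 = √61399 - 23020 = -23020 + √61399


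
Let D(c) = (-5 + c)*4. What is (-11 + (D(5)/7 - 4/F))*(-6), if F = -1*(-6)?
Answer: 70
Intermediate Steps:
D(c) = -20 + 4*c
F = 6
(-11 + (D(5)/7 - 4/F))*(-6) = (-11 + ((-20 + 4*5)/7 - 4/6))*(-6) = (-11 + ((-20 + 20)*(1/7) - 4*1/6))*(-6) = (-11 + (0*(1/7) - 2/3))*(-6) = (-11 + (0 - 2/3))*(-6) = (-11 - 2/3)*(-6) = -35/3*(-6) = 70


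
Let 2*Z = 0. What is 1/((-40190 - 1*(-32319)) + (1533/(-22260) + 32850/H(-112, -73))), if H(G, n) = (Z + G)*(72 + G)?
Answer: -118720/933582771 ≈ -0.00012717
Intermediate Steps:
Z = 0 (Z = (1/2)*0 = 0)
H(G, n) = G*(72 + G) (H(G, n) = (0 + G)*(72 + G) = G*(72 + G))
1/((-40190 - 1*(-32319)) + (1533/(-22260) + 32850/H(-112, -73))) = 1/((-40190 - 1*(-32319)) + (1533/(-22260) + 32850/((-112*(72 - 112))))) = 1/((-40190 + 32319) + (1533*(-1/22260) + 32850/((-112*(-40))))) = 1/(-7871 + (-73/1060 + 32850/4480)) = 1/(-7871 + (-73/1060 + 32850*(1/4480))) = 1/(-7871 + (-73/1060 + 3285/448)) = 1/(-7871 + 862349/118720) = 1/(-933582771/118720) = -118720/933582771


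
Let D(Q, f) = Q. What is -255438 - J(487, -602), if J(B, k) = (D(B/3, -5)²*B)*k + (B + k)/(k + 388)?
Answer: 14879309888261/1926 ≈ 7.7255e+9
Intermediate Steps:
J(B, k) = (B + k)/(388 + k) + k*B³/9 (J(B, k) = ((B/3)²*B)*k + (B + k)/(k + 388) = ((B*(⅓))²*B)*k + (B + k)/(388 + k) = ((B/3)²*B)*k + (B + k)/(388 + k) = ((B²/9)*B)*k + (B + k)/(388 + k) = (B³/9)*k + (B + k)/(388 + k) = k*B³/9 + (B + k)/(388 + k) = (B + k)/(388 + k) + k*B³/9)
-255438 - J(487, -602) = -255438 - (487 - 602 + (⅑)*487³*(-602)² + (388/9)*(-602)*487³)/(388 - 602) = -255438 - (487 - 602 + (⅑)*115501303*362404 + (388/9)*(-602)*115501303)/(-214) = -255438 - (-1)*(487 - 602 + 41858134212412/9 - 26978332349528/9)/214 = -255438 - (-1)*14879801861849/(214*9) = -255438 - 1*(-14879801861849/1926) = -255438 + 14879801861849/1926 = 14879309888261/1926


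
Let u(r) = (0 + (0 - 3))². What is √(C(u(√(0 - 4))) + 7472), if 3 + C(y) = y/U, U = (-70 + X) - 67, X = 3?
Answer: √134112158/134 ≈ 86.423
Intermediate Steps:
u(r) = 9 (u(r) = (0 - 3)² = (-3)² = 9)
U = -134 (U = (-70 + 3) - 67 = -67 - 67 = -134)
C(y) = -3 - y/134 (C(y) = -3 + y/(-134) = -3 + y*(-1/134) = -3 - y/134)
√(C(u(√(0 - 4))) + 7472) = √((-3 - 1/134*9) + 7472) = √((-3 - 9/134) + 7472) = √(-411/134 + 7472) = √(1000837/134) = √134112158/134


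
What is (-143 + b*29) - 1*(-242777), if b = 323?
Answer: 252001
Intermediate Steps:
(-143 + b*29) - 1*(-242777) = (-143 + 323*29) - 1*(-242777) = (-143 + 9367) + 242777 = 9224 + 242777 = 252001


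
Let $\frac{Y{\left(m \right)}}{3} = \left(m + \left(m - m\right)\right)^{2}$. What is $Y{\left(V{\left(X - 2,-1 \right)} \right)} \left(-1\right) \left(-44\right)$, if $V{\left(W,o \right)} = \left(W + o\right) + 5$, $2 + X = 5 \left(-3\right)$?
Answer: $29700$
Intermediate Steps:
$X = -17$ ($X = -2 + 5 \left(-3\right) = -2 - 15 = -17$)
$V{\left(W,o \right)} = 5 + W + o$
$Y{\left(m \right)} = 3 m^{2}$ ($Y{\left(m \right)} = 3 \left(m + \left(m - m\right)\right)^{2} = 3 \left(m + 0\right)^{2} = 3 m^{2}$)
$Y{\left(V{\left(X - 2,-1 \right)} \right)} \left(-1\right) \left(-44\right) = 3 \left(5 - 19 - 1\right)^{2} \left(-1\right) \left(-44\right) = 3 \left(-15\right)^{2} \left(-1\right) \left(-44\right) = 3 \cdot 225 \left(-1\right) \left(-44\right) = 675 \left(-1\right) \left(-44\right) = \left(-675\right) \left(-44\right) = 29700$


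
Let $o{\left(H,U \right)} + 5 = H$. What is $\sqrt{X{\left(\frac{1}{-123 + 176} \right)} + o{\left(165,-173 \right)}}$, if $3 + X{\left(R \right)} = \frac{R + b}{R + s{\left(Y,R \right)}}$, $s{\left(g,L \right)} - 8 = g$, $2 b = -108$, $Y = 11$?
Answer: $\frac{\sqrt{1087765}}{84} \approx 12.416$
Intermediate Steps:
$o{\left(H,U \right)} = -5 + H$
$b = -54$ ($b = \frac{1}{2} \left(-108\right) = -54$)
$s{\left(g,L \right)} = 8 + g$
$X{\left(R \right)} = -3 + \frac{-54 + R}{19 + R}$ ($X{\left(R \right)} = -3 + \frac{R - 54}{R + \left(8 + 11\right)} = -3 + \frac{-54 + R}{R + 19} = -3 + \frac{-54 + R}{19 + R}$)
$\sqrt{X{\left(\frac{1}{-123 + 176} \right)} + o{\left(165,-173 \right)}} = \sqrt{\frac{-111 - \frac{2}{-123 + 176}}{19 + \frac{1}{-123 + 176}} + \left(-5 + 165\right)} = \sqrt{\frac{-111 - \frac{2}{53}}{19 + \frac{1}{53}} + 160} = \sqrt{\frac{-111 - \frac{2}{53}}{\frac{1008}{53}} + 160} = \sqrt{\frac{53}{1008} \left(- \frac{5885}{53}\right) + 160} = \sqrt{- \frac{5885}{1008} + 160} = \sqrt{\frac{155395}{1008}} = \frac{\sqrt{1087765}}{84}$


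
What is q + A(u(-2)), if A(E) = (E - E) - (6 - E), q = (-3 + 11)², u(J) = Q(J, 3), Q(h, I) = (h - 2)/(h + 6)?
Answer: 57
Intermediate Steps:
Q(h, I) = (-2 + h)/(6 + h)
u(J) = (-2 + J)/(6 + J)
q = 64 (q = 8² = 64)
A(E) = -6 + E (A(E) = 0 + (-6 + E) = -6 + E)
q + A(u(-2)) = 64 + (-6 + (-2 - 2)/(6 - 2)) = 64 + (-6 - 4/4) = 64 + (-6 + (¼)*(-4)) = 64 + (-6 - 1) = 64 - 7 = 57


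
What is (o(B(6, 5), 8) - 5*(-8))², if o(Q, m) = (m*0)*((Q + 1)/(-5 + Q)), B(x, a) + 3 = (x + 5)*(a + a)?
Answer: 1600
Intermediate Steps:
B(x, a) = -3 + 2*a*(5 + x) (B(x, a) = -3 + (x + 5)*(a + a) = -3 + (5 + x)*(2*a) = -3 + 2*a*(5 + x))
o(Q, m) = 0 (o(Q, m) = 0*((1 + Q)/(-5 + Q)) = 0)
(o(B(6, 5), 8) - 5*(-8))² = (0 - 5*(-8))² = (0 + 40)² = 40² = 1600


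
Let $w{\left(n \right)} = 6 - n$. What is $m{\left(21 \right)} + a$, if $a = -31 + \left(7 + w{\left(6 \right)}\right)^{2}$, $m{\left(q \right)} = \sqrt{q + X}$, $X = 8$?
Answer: $18 + \sqrt{29} \approx 23.385$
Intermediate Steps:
$m{\left(q \right)} = \sqrt{8 + q}$ ($m{\left(q \right)} = \sqrt{q + 8} = \sqrt{8 + q}$)
$a = 18$ ($a = -31 + \left(7 + \left(6 - 6\right)\right)^{2} = -31 + \left(7 + 0\right)^{2} = -31 + 7^{2} = -31 + 49 = 18$)
$m{\left(21 \right)} + a = \sqrt{8 + 21} + 18 = \sqrt{29} + 18 = 18 + \sqrt{29}$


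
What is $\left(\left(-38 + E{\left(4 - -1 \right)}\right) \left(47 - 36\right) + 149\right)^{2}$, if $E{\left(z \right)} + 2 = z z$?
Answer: $256$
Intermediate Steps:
$E{\left(z \right)} = -2 + z^{2}$ ($E{\left(z \right)} = -2 + z z = -2 + z^{2}$)
$\left(\left(-38 + E{\left(4 - -1 \right)}\right) \left(47 - 36\right) + 149\right)^{2} = \left(\left(-38 - \left(2 - \left(4 - -1\right)^{2}\right)\right) \left(47 - 36\right) + 149\right)^{2} = \left(\left(-38 - \left(2 - \left(4 + 1\right)^{2}\right)\right) 11 + 149\right)^{2} = \left(\left(-38 - \left(2 - 5^{2}\right)\right) 11 + 149\right)^{2} = \left(\left(-38 + \left(-2 + 25\right)\right) 11 + 149\right)^{2} = \left(\left(-38 + 23\right) 11 + 149\right)^{2} = \left(\left(-15\right) 11 + 149\right)^{2} = \left(-165 + 149\right)^{2} = \left(-16\right)^{2} = 256$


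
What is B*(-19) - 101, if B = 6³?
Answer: -4205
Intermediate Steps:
B = 216
B*(-19) - 101 = 216*(-19) - 101 = -4104 - 101 = -4205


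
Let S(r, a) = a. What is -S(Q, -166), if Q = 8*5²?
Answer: 166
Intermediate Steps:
Q = 200 (Q = 8*25 = 200)
-S(Q, -166) = -1*(-166) = 166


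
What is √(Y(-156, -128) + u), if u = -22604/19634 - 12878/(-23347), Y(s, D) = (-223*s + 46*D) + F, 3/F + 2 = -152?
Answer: √36003915069066869249505026/35296414846 ≈ 170.00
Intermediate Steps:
F = -3/154 (F = 3/(-2 - 152) = 3/(-154) = 3*(-1/154) = -3/154 ≈ -0.019481)
Y(s, D) = -3/154 - 223*s + 46*D (Y(s, D) = (-223*s + 46*D) - 3/154 = -3/154 - 223*s + 46*D)
u = -137444468/229197499 (u = -22604*1/19634 - 12878*(-1/23347) = -11302/9817 + 12878/23347 = -137444468/229197499 ≈ -0.59968)
√(Y(-156, -128) + u) = √((-3/154 - 223*(-156) + 46*(-128)) - 137444468/229197499) = √((-3/154 + 34788 - 5888) - 137444468/229197499) = √(4450597/154 - 137444468/229197499) = √(1020044535008831/35296414846) = √36003915069066869249505026/35296414846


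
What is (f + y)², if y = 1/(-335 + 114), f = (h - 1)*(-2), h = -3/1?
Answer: 3122289/48841 ≈ 63.928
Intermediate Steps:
h = -3 (h = -3*1 = -3)
f = 8 (f = (-3 - 1)*(-2) = -4*(-2) = 8)
y = -1/221 (y = 1/(-221) = -1/221 ≈ -0.0045249)
(f + y)² = (8 - 1/221)² = (1767/221)² = 3122289/48841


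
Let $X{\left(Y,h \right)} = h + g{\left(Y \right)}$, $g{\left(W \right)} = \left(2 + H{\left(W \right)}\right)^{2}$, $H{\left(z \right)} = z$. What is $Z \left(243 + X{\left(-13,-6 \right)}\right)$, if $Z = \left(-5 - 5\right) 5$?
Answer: $-17900$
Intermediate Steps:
$Z = -50$ ($Z = \left(-10\right) 5 = -50$)
$g{\left(W \right)} = \left(2 + W\right)^{2}$
$X{\left(Y,h \right)} = h + \left(2 + Y\right)^{2}$
$Z \left(243 + X{\left(-13,-6 \right)}\right) = - 50 \left(243 - \left(6 - \left(2 - 13\right)^{2}\right)\right) = - 50 \left(243 - \left(6 - \left(-11\right)^{2}\right)\right) = - 50 \left(243 + \left(-6 + 121\right)\right) = - 50 \left(243 + 115\right) = \left(-50\right) 358 = -17900$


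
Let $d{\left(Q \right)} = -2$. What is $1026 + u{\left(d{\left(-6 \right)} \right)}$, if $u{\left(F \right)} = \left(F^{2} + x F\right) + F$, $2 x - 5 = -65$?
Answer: $1088$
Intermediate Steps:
$x = -30$ ($x = \frac{5}{2} + \frac{1}{2} \left(-65\right) = \frac{5}{2} - \frac{65}{2} = -30$)
$u{\left(F \right)} = F^{2} - 29 F$ ($u{\left(F \right)} = \left(F^{2} - 30 F\right) + F = F^{2} - 29 F$)
$1026 + u{\left(d{\left(-6 \right)} \right)} = 1026 - 2 \left(-29 - 2\right) = 1026 - -62 = 1026 + 62 = 1088$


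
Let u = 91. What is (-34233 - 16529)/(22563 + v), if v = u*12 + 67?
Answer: -25381/11861 ≈ -2.1399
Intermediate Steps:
v = 1159 (v = 91*12 + 67 = 1092 + 67 = 1159)
(-34233 - 16529)/(22563 + v) = (-34233 - 16529)/(22563 + 1159) = -50762/23722 = -50762*1/23722 = -25381/11861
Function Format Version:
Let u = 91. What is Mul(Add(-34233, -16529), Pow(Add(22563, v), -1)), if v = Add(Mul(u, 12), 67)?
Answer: Rational(-25381, 11861) ≈ -2.1399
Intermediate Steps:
v = 1159 (v = Add(Mul(91, 12), 67) = Add(1092, 67) = 1159)
Mul(Add(-34233, -16529), Pow(Add(22563, v), -1)) = Mul(Add(-34233, -16529), Pow(Add(22563, 1159), -1)) = Mul(-50762, Pow(23722, -1)) = Mul(-50762, Rational(1, 23722)) = Rational(-25381, 11861)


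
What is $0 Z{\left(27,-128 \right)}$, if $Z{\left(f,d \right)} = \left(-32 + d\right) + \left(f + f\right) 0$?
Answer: $0$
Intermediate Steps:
$Z{\left(f,d \right)} = -32 + d$ ($Z{\left(f,d \right)} = \left(-32 + d\right) + 2 f 0 = \left(-32 + d\right) + 0 = -32 + d$)
$0 Z{\left(27,-128 \right)} = 0 \left(-32 - 128\right) = 0 \left(-160\right) = 0$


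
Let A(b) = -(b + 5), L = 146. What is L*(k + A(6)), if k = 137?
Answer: 18396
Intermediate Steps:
A(b) = -5 - b (A(b) = -(5 + b) = -5 - b)
L*(k + A(6)) = 146*(137 + (-5 - 1*6)) = 146*(137 + (-5 - 6)) = 146*(137 - 11) = 146*126 = 18396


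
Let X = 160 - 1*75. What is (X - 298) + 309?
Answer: 96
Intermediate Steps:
X = 85 (X = 160 - 75 = 85)
(X - 298) + 309 = (85 - 298) + 309 = -213 + 309 = 96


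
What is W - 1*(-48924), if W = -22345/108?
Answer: 5261447/108 ≈ 48717.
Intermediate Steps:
W = -22345/108 ≈ -206.90
W - 1*(-48924) = -22345/108 - 1*(-48924) = -22345/108 + 48924 = 5261447/108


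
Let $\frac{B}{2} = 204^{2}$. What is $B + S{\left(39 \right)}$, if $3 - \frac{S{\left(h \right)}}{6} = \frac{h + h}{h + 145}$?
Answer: $\frac{3829383}{46} \approx 83248.0$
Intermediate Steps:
$B = 83232$ ($B = 2 \cdot 204^{2} = 2 \cdot 41616 = 83232$)
$S{\left(h \right)} = 18 - \frac{12 h}{145 + h}$ ($S{\left(h \right)} = 18 - 6 \frac{h + h}{h + 145} = 18 - 6 \frac{2 h}{145 + h} = 18 - \frac{12 h}{145 + h}$)
$B + S{\left(39 \right)} = 83232 + \frac{6 \left(435 + 39\right)}{145 + 39} = 83232 + 6 \cdot \frac{1}{184} \cdot 474 = 83232 + \frac{711}{46} = \frac{3829383}{46}$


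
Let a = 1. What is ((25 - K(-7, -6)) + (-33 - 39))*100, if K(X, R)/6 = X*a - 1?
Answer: 100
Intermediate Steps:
K(X, R) = -6 + 6*X (K(X, R) = 6*(X*1 - 1) = 6*(X - 1) = 6*(-1 + X) = -6 + 6*X)
((25 - K(-7, -6)) + (-33 - 39))*100 = ((25 - (-6 + 6*(-7))) + (-33 - 39))*100 = ((25 - (-6 - 42)) - 72)*100 = ((25 - 1*(-48)) - 72)*100 = ((25 + 48) - 72)*100 = (73 - 72)*100 = 1*100 = 100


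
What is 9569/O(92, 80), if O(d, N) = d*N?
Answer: 9569/7360 ≈ 1.3001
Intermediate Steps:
O(d, N) = N*d
9569/O(92, 80) = 9569/((80*92)) = 9569/7360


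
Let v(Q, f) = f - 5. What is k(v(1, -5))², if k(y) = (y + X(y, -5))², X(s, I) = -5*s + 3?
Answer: 3418801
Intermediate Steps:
v(Q, f) = -5 + f
X(s, I) = 3 - 5*s
k(y) = (3 - 4*y)² (k(y) = (y + (3 - 5*y))² = (3 - 4*y)²)
k(v(1, -5))² = ((-3 + 4*(-5 - 5))²)² = ((-3 + 4*(-10))²)² = ((-3 - 40)²)² = ((-43)²)² = 1849² = 3418801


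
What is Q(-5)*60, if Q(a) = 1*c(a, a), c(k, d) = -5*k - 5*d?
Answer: 3000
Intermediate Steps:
c(k, d) = -5*d - 5*k
Q(a) = -10*a (Q(a) = 1*(-5*a - 5*a) = 1*(-10*a) = -10*a)
Q(-5)*60 = -10*(-5)*60 = 50*60 = 3000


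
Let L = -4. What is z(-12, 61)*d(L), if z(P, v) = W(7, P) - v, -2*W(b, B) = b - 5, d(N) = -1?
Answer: 62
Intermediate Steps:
W(b, B) = 5/2 - b/2 (W(b, B) = -(b - 5)/2 = -(-5 + b)/2 = 5/2 - b/2)
z(P, v) = -1 - v (z(P, v) = (5/2 - ½*7) - v = (5/2 - 7/2) - v = -1 - v)
z(-12, 61)*d(L) = (-1 - 1*61)*(-1) = (-1 - 61)*(-1) = -62*(-1) = 62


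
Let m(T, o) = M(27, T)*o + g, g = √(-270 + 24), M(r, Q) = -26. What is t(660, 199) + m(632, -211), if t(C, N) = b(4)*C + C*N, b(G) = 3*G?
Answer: 144746 + I*√246 ≈ 1.4475e+5 + 15.684*I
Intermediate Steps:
g = I*√246 (g = √(-246) = I*√246 ≈ 15.684*I)
t(C, N) = 12*C + C*N (t(C, N) = (3*4)*C + C*N = 12*C + C*N)
m(T, o) = -26*o + I*√246
t(660, 199) + m(632, -211) = 660*(12 + 199) + (-26*(-211) + I*√246) = 660*211 + (5486 + I*√246) = 139260 + (5486 + I*√246) = 144746 + I*√246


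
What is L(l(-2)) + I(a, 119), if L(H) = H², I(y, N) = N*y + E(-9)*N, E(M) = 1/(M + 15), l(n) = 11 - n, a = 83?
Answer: 60395/6 ≈ 10066.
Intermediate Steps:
E(M) = 1/(15 + M)
I(y, N) = N/6 + N*y (I(y, N) = N*y + N/(15 - 9) = N*y + N/6 = N/6 + N*y)
L(l(-2)) + I(a, 119) = (11 - 1*(-2))² + 119*(⅙ + 83) = (11 + 2)² + 119*(499/6) = 13² + 59381/6 = 169 + 59381/6 = 60395/6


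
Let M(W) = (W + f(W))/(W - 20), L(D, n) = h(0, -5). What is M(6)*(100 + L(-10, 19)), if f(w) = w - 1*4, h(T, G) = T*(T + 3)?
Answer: -400/7 ≈ -57.143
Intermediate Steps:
h(T, G) = T*(3 + T)
L(D, n) = 0 (L(D, n) = 0*(3 + 0) = 0*3 = 0)
f(w) = -4 + w (f(w) = w - 4 = -4 + w)
M(W) = (-4 + 2*W)/(-20 + W) (M(W) = (W + (-4 + W))/(W - 20) = (-4 + 2*W)/(-20 + W))
M(6)*(100 + L(-10, 19)) = (2*(-2 + 6)/(-20 + 6))*(100 + 0) = (2*4/(-14))*100 = (2*(-1/14)*4)*100 = -4/7*100 = -400/7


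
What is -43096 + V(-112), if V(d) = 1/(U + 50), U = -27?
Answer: -991207/23 ≈ -43096.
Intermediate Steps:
V(d) = 1/23 (V(d) = 1/(-27 + 50) = 1/23)
-43096 + V(-112) = -43096 + 1/23 = -991207/23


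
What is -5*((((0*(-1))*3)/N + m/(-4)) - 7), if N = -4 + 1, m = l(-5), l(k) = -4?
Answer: 30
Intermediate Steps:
m = -4
N = -3
-5*((((0*(-1))*3)/N + m/(-4)) - 7) = -5*((((0*(-1))*3)/(-3) - 4/(-4)) - 7) = -5*(((0*3)*(-⅓) - 4*(-¼)) - 7) = -5*((0*(-⅓) + 1) - 7) = -5*((0 + 1) - 7) = -5*(1 - 7) = -5*(-6) = 30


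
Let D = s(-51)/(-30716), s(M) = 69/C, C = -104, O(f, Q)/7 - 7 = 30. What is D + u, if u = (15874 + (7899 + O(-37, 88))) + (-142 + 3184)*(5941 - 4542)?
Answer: 13671635082629/3194464 ≈ 4.2798e+6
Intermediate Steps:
O(f, Q) = 259 (O(f, Q) = 49 + 7*30 = 49 + 210 = 259)
s(M) = -69/104 (s(M) = 69/(-104) = 69*(-1/104) = -69/104)
u = 4279790 (u = (15874 + (7899 + 259)) + (-142 + 3184)*(5941 - 4542) = (15874 + 8158) + 3042*1399 = 24032 + 4255758 = 4279790)
D = 69/3194464 (D = -69/104/(-30716) = -69/104*(-1/30716) = 69/3194464 ≈ 2.1600e-5)
D + u = 69/3194464 + 4279790 = 13671635082629/3194464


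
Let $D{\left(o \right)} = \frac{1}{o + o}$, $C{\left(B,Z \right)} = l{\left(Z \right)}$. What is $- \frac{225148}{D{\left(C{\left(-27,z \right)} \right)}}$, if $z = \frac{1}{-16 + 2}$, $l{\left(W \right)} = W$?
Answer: $32164$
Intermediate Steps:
$z = - \frac{1}{14}$ ($z = \frac{1}{-14} = - \frac{1}{14} \approx -0.071429$)
$C{\left(B,Z \right)} = Z$
$D{\left(o \right)} = \frac{1}{2 o}$
$- \frac{225148}{D{\left(C{\left(-27,z \right)} \right)}} = - \frac{225148}{\frac{1}{2} \frac{1}{- \frac{1}{14}}} = - \frac{225148}{\frac{1}{2} \left(-14\right)} = - \frac{225148}{-7} = \left(-225148\right) \left(- \frac{1}{7}\right) = 32164$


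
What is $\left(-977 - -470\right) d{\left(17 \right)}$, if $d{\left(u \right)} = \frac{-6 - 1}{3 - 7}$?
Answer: $- \frac{3549}{4} \approx -887.25$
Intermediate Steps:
$d{\left(u \right)} = \frac{7}{4}$ ($d{\left(u \right)} = - \frac{7}{-4} = \left(-7\right) \left(- \frac{1}{4}\right) = \frac{7}{4}$)
$\left(-977 - -470\right) d{\left(17 \right)} = \left(-977 - -470\right) \frac{7}{4} = \left(-977 + 470\right) \frac{7}{4} = \left(-507\right) \frac{7}{4} = - \frac{3549}{4}$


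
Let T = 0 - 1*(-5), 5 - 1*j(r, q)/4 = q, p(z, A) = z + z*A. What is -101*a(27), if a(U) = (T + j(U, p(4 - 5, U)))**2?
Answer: -1895669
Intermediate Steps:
p(z, A) = z + A*z
j(r, q) = 20 - 4*q
T = 5 (T = 0 + 5 = 5)
a(U) = (29 + 4*U)**2 (a(U) = (5 + (20 - 4*(4 - 5)*(1 + U)))**2 = (5 + (20 - (-4)*(1 + U)))**2 = (5 + (20 - 4*(-1 - U)))**2 = (5 + (20 + (4 + 4*U)))**2 = (5 + (24 + 4*U))**2 = (29 + 4*U)**2)
-101*a(27) = -101*(29 + 4*27)**2 = -101*(29 + 108)**2 = -101*137**2 = -101*18769 = -1895669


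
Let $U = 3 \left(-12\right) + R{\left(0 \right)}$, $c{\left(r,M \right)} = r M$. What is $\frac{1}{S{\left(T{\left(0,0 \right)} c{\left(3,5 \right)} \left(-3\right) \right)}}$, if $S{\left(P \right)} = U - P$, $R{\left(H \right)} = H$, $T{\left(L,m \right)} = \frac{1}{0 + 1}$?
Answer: $\frac{1}{9} \approx 0.11111$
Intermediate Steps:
$T{\left(L,m \right)} = 1$ ($T{\left(L,m \right)} = 1^{-1} = 1$)
$c{\left(r,M \right)} = M r$
$U = -36$ ($U = 3 \left(-12\right) + 0 = -36 + 0 = -36$)
$S{\left(P \right)} = -36 - P$
$\frac{1}{S{\left(T{\left(0,0 \right)} c{\left(3,5 \right)} \left(-3\right) \right)}} = \frac{1}{-36 - 1 \cdot 5 \cdot 3 \left(-3\right)} = \frac{1}{-36 - 1 \cdot 15 \left(-3\right)} = \frac{1}{-36 - 15 \left(-3\right)} = \frac{1}{-36 - -45} = \frac{1}{-36 + 45} = \frac{1}{9}$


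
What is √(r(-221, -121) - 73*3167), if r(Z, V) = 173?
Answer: I*√231018 ≈ 480.64*I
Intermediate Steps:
√(r(-221, -121) - 73*3167) = √(173 - 73*3167) = √(173 - 231191) = √(-231018) = I*√231018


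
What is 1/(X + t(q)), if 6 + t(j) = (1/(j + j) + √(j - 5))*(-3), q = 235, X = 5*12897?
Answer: 4747803230/306133421741043 + 220900*√230/306133421741043 ≈ 1.5520e-5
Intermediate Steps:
X = 64485
t(j) = -6 - 3*√(-5 + j) - 3/(2*j) (t(j) = -6 + (1/(j + j) + √(j - 5))*(-3) = -6 + (1/(2*j) + √(-5 + j))*(-3) = -6 + (√(-5 + j) + 1/(2*j))*(-3) = -6 + (-3*√(-5 + j) - 3/(2*j)) = -6 - 3*√(-5 + j) - 3/(2*j))
1/(X + t(q)) = 1/(64485 + (-6 - 3*√(-5 + 235) - 3/2/235)) = 1/(64485 + (-6 - 3*√230 - 3/2*1/235)) = 1/(64485 + (-6 - 3*√230 - 3/470)) = 1/(64485 + (-2823/470 - 3*√230)) = 1/(30305127/470 - 3*√230)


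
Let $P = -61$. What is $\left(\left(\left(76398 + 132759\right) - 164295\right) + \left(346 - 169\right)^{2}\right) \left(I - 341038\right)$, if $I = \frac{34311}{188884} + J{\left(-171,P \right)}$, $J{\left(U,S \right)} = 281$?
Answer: $- \frac{4903920257229507}{188884} \approx -2.5963 \cdot 10^{10}$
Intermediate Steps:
$I = \frac{53110715}{188884}$ ($I = \frac{34311}{188884} + 281 = \frac{53110715}{188884} \approx 281.18$)
$\left(\left(\left(76398 + 132759\right) - 164295\right) + \left(346 - 169\right)^{2}\right) \left(I - 341038\right) = \left(\left(\left(76398 + 132759\right) - 164295\right) + \left(346 - 169\right)^{2}\right) \left(\frac{53110715}{188884} - 341038\right) = \left(\left(209157 - 164295\right) + 177^{2}\right) \left(- \frac{64363510877}{188884}\right) = \left(44862 + 31329\right) \left(- \frac{64363510877}{188884}\right) = 76191 \left(- \frac{64363510877}{188884}\right) = - \frac{4903920257229507}{188884}$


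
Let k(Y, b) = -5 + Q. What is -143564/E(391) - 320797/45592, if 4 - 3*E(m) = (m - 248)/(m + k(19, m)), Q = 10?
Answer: -706941972311/5972552 ≈ -1.1837e+5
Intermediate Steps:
k(Y, b) = 5 (k(Y, b) = -5 + 10 = 5)
E(m) = 4/3 - (-248 + m)/(3*(5 + m)) (E(m) = 4/3 - (m - 248)/(3*(m + 5)) = 4/3 - (-248 + m)/(3*(5 + m)))
-143564/E(391) - 320797/45592 = -143564*(5 + 391)/(268/3 + 391) - 320797/45592 = -143564/((1441/3)/396) - 320797*1/45592 = -143564/((1/396)*(1441/3)) - 320797/45592 = -143564/131/108 - 320797/45592 = -143564*108/131 - 320797/45592 = -15504912/131 - 320797/45592 = -706941972311/5972552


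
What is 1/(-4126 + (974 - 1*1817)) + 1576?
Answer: 7831143/4969 ≈ 1576.0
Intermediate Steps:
1/(-4126 + (974 - 1*1817)) + 1576 = 1/(-4126 + (974 - 1817)) + 1576 = 1/(-4126 - 843) + 1576 = 1/(-4969) + 1576 = -1/4969 + 1576 = 7831143/4969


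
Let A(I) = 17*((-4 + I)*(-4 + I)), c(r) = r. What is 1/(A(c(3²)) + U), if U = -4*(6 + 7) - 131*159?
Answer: -1/20456 ≈ -4.8885e-5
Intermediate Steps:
U = -20881 (U = -4*13 - 20829 = -52 - 20829 = -20881)
A(I) = 17*(-4 + I)²
1/(A(c(3²)) + U) = 1/(17*(-4 + 3²)² - 20881) = 1/(17*(-4 + 9)² - 20881) = 1/(17*5² - 20881) = 1/(17*25 - 20881) = 1/(425 - 20881) = 1/(-20456) = -1/20456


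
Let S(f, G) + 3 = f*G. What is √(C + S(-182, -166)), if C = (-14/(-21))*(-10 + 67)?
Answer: √30247 ≈ 173.92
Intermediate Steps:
S(f, G) = -3 + G*f (S(f, G) = -3 + f*G = -3 + G*f)
C = 38 (C = -14*(-1/21)*57 = (⅔)*57 = 38)
√(C + S(-182, -166)) = √(38 + (-3 - 166*(-182))) = √(38 + (-3 + 30212)) = √(38 + 30209) = √30247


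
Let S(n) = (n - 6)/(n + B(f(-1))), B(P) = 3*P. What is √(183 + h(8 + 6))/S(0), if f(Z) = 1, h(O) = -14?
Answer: -13/2 ≈ -6.5000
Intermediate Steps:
S(n) = (-6 + n)/(3 + n) (S(n) = (n - 6)/(n + 3*1) = (-6 + n)/(n + 3) = (-6 + n)/(3 + n))
√(183 + h(8 + 6))/S(0) = √(183 - 14)/(((-6 + 0)/(3 + 0))) = √169/((-6/3)) = 13/(((⅓)*(-6))) = 13/(-2) = 13*(-½) = -13/2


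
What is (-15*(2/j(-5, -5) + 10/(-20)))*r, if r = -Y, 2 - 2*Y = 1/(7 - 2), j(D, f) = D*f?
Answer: -567/100 ≈ -5.6700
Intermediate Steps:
Y = 9/10 (Y = 1 - 1/(2*(7 - 2)) = 1 - ½/5 = 1 - ½*⅕ = 1 - ⅒ = 9/10 ≈ 0.90000)
r = -9/10 (r = -1*9/10 = -9/10 ≈ -0.90000)
(-15*(2/j(-5, -5) + 10/(-20)))*r = -15*(2/((-5*(-5))) + 10/(-20))*(-9/10) = -15*(2/25 + 10*(-1/20))*(-9/10) = -15*(2*(1/25) - ½)*(-9/10) = -15*(2/25 - ½)*(-9/10) = -15*(-21/50)*(-9/10) = (63/10)*(-9/10) = -567/100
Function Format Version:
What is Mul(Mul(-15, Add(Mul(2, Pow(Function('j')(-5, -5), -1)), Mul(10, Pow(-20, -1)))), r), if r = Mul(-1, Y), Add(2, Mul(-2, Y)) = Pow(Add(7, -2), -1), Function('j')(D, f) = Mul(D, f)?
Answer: Rational(-567, 100) ≈ -5.6700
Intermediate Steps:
Y = Rational(9, 10) (Y = Add(1, Mul(Rational(-1, 2), Pow(Add(7, -2), -1))) = Add(1, Mul(Rational(-1, 2), Pow(5, -1))) = Add(1, Mul(Rational(-1, 2), Rational(1, 5))) = Add(1, Rational(-1, 10)) = Rational(9, 10) ≈ 0.90000)
r = Rational(-9, 10) (r = Mul(-1, Rational(9, 10)) = Rational(-9, 10) ≈ -0.90000)
Mul(Mul(-15, Add(Mul(2, Pow(Function('j')(-5, -5), -1)), Mul(10, Pow(-20, -1)))), r) = Mul(Mul(-15, Add(Mul(2, Pow(Mul(-5, -5), -1)), Mul(10, Pow(-20, -1)))), Rational(-9, 10)) = Mul(Mul(-15, Add(Mul(2, Pow(25, -1)), Mul(10, Rational(-1, 20)))), Rational(-9, 10)) = Mul(Mul(-15, Add(Mul(2, Rational(1, 25)), Rational(-1, 2))), Rational(-9, 10)) = Mul(Mul(-15, Add(Rational(2, 25), Rational(-1, 2))), Rational(-9, 10)) = Mul(Mul(-15, Rational(-21, 50)), Rational(-9, 10)) = Mul(Rational(63, 10), Rational(-9, 10)) = Rational(-567, 100)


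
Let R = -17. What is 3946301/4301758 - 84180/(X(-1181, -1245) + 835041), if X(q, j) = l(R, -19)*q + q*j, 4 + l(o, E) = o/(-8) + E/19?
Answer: 1147413017771/1302533606578 ≈ 0.88091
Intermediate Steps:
l(o, E) = -4 - o/8 + E/19 (l(o, E) = -4 + (o/(-8) + E/19) = -4 + (o*(-⅛) + E*(1/19)) = -4 + (-o/8 + E/19) = -4 - o/8 + E/19)
X(q, j) = -23*q/8 + j*q (X(q, j) = (-4 - ⅛*(-17) + (1/19)*(-19))*q + q*j = (-4 + 17/8 - 1)*q + j*q = -23*q/8 + j*q)
3946301/4301758 - 84180/(X(-1181, -1245) + 835041) = 3946301/4301758 - 84180/((⅛)*(-1181)*(-23 + 8*(-1245)) + 835041) = 3946301*(1/4301758) - 84180/((⅛)*(-1181)*(-23 - 9960) + 835041) = 3946301/4301758 - 84180/((⅛)*(-1181)*(-9983) + 835041) = 3946301/4301758 - 84180/(11789923/8 + 835041) = 3946301/4301758 - 84180/18470251/8 = 3946301/4301758 - 84180*8/18470251 = 3946301/4301758 - 11040/302791 = 1147413017771/1302533606578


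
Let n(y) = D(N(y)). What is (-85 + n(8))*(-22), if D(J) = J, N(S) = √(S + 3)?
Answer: 1870 - 22*√11 ≈ 1797.0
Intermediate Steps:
N(S) = √(3 + S)
n(y) = √(3 + y)
(-85 + n(8))*(-22) = (-85 + √(3 + 8))*(-22) = (-85 + √11)*(-22) = 1870 - 22*√11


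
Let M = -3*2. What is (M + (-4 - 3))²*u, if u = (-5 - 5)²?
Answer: 16900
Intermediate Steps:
M = -6
u = 100 (u = (-10)² = 100)
(M + (-4 - 3))²*u = (-6 + (-4 - 3))²*100 = (-6 - 7)²*100 = (-13)²*100 = 169*100 = 16900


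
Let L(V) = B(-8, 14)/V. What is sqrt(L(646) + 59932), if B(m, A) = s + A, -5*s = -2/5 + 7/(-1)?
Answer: sqrt(625264812802)/3230 ≈ 244.81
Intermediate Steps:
s = 37/25 (s = -(-2/5 + 7/(-1))/5 = -(-2*1/5 + 7*(-1))/5 = -(-2/5 - 7)/5 = -1/5*(-37/5) = 37/25 ≈ 1.4800)
B(m, A) = 37/25 + A
L(V) = 387/(25*V) (L(V) = (37/25 + 14)/V = 387/(25*V))
sqrt(L(646) + 59932) = sqrt((387/25)/646 + 59932) = sqrt((387/25)*(1/646) + 59932) = sqrt(387/16150 + 59932) = sqrt(967902187/16150) = sqrt(625264812802)/3230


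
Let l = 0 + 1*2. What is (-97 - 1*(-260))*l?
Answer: 326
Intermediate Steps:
l = 2 (l = 0 + 2 = 2)
(-97 - 1*(-260))*l = (-97 - 1*(-260))*2 = (-97 + 260)*2 = 163*2 = 326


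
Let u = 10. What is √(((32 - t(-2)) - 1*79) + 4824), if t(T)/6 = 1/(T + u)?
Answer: √19105/2 ≈ 69.110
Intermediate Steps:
t(T) = 6/(10 + T) (t(T) = 6/(T + 10) = 6/(10 + T))
√(((32 - t(-2)) - 1*79) + 4824) = √(((32 - 6/(10 - 2)) - 1*79) + 4824) = √(((32 - 6/8) - 79) + 4824) = √(((32 - 1*¾) - 79) + 4824) = √(((32 - ¾) - 79) + 4824) = √((125/4 - 79) + 4824) = √(-191/4 + 4824) = √(19105/4) = √19105/2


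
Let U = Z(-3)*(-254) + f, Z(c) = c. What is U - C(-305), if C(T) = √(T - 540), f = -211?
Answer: 551 - 13*I*√5 ≈ 551.0 - 29.069*I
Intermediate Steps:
U = 551 (U = -3*(-254) - 211 = 762 - 211 = 551)
C(T) = √(-540 + T)
U - C(-305) = 551 - √(-540 - 305) = 551 - √(-845) = 551 - 13*I*√5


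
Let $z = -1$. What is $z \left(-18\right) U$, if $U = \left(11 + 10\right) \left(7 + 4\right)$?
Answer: $4158$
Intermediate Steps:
$U = 231$ ($U = 21 \cdot 11 = 231$)
$z \left(-18\right) U = \left(-1\right) \left(-18\right) 231 = 18 \cdot 231 = 4158$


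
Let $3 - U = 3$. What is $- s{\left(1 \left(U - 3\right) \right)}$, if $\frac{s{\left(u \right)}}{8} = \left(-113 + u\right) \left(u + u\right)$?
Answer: $-5568$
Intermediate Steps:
$U = 0$ ($U = 3 - 3 = 0$)
$s{\left(u \right)} = 16 u \left(-113 + u\right)$ ($s{\left(u \right)} = 8 \left(-113 + u\right) \left(u + u\right) = 8 \left(-113 + u\right) 2 u = 8 \cdot 2 u \left(-113 + u\right) = 16 u \left(-113 + u\right)$)
$- s{\left(1 \left(U - 3\right) \right)} = - 16 \cdot 1 \left(0 - 3\right) \left(-113 + 1 \left(0 - 3\right)\right) = - 16 \cdot 1 \left(-3\right) \left(-113 + 1 \left(-3\right)\right) = - 16 \left(-3\right) \left(-113 - 3\right) = - 16 \left(-3\right) \left(-116\right) = \left(-1\right) 5568 = -5568$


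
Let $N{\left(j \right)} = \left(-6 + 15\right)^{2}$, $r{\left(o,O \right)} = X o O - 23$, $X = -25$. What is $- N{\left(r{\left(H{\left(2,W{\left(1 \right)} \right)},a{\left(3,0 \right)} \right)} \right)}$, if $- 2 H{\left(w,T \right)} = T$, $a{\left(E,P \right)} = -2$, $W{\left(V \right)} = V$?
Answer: $-81$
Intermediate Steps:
$H{\left(w,T \right)} = - \frac{T}{2}$
$r{\left(o,O \right)} = -23 - 25 O o$ ($r{\left(o,O \right)} = - 25 o O - 23 = - 25 O o - 23 = -23 - 25 O o$)
$N{\left(j \right)} = 81$ ($N{\left(j \right)} = 9^{2} = 81$)
$- N{\left(r{\left(H{\left(2,W{\left(1 \right)} \right)},a{\left(3,0 \right)} \right)} \right)} = \left(-1\right) 81 = -81$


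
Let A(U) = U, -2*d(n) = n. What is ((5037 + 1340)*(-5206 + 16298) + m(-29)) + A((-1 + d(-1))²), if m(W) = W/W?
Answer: 282934741/4 ≈ 7.0734e+7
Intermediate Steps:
d(n) = -n/2
m(W) = 1
((5037 + 1340)*(-5206 + 16298) + m(-29)) + A((-1 + d(-1))²) = ((5037 + 1340)*(-5206 + 16298) + 1) + (-1 - ½*(-1))² = (6377*11092 + 1) + (-1 + ½)² = (70733684 + 1) + (-½)² = 70733685 + ¼ = 282934741/4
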